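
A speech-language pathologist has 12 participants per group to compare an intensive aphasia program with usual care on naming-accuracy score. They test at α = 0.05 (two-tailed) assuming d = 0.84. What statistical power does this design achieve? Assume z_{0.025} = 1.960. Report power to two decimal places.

power ≈ 0.54

For two equal groups, power = Φ(d·√(n/2) − z_{α/2}).
d·√(n/2) = 0.84 × √(12/2) = 0.84 × 2.449 = 2.058.
z_β = 2.058 − 1.960 = 0.098.
Power = Φ(0.098) = 0.539.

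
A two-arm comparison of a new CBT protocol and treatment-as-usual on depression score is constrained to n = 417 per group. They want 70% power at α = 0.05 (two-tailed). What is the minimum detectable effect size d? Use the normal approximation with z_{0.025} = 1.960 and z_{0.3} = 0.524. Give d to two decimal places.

d_min ≈ 0.17

For two independent groups of n = 417 each: d_min = (z_{α/2} + z_β)·√(2/n).
z-sum = 1.960 + 0.524 = 2.484.
d_min = 2.484 × √(2/417) = 2.484 × 0.0693 = 0.172.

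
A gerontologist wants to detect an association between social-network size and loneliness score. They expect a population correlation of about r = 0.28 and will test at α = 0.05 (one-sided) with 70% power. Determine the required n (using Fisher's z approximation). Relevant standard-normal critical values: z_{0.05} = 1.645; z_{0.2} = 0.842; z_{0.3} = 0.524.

Fisher's z: C = ½·ln((1+r)/(1−r)) = ½·ln(1.7778) = 0.2877.
n = ((z_{α} + z_β)/C)² + 3.
(1.645 + 0.524) / 0.2877 = 2.169 / 0.2877 = 7.539.
n = 7.539² + 3 = 56.84 + 3 = 59.8.
Round up.

n = 60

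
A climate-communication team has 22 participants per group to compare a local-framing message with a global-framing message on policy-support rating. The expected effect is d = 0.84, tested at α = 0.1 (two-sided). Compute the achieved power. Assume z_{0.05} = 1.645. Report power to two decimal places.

power ≈ 0.87

For two equal groups, power = Φ(d·√(n/2) − z_{α/2}).
d·√(n/2) = 0.84 × √(22/2) = 0.84 × 3.317 = 2.786.
z_β = 2.786 − 1.645 = 1.141.
Power = Φ(1.141) = 0.873.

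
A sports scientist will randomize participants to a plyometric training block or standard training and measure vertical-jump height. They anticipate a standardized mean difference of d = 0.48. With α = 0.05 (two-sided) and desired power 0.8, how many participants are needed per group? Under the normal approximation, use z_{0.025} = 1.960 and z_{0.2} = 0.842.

n = 69 per group

For two independent groups with equal n: n = 2·((z_{α/2} + z_β) / d)².
z_{α/2} + z_β = 1.960 + 0.842 = 2.802.
n = 2 × (2.802 / 0.48)² = 2 × 5.838² = 2 × 34.08 = 68.2.
Round up to the next whole participant.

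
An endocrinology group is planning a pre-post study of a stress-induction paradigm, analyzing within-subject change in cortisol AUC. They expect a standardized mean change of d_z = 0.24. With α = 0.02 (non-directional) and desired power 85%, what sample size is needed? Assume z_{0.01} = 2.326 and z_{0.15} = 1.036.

n = 197 pairs

For a paired (one-sample on differences) test: n = ((z_{α/2} + z_β) / d)².
z_{α/2} + z_β = 2.326 + 1.036 = 3.362.
n = (3.362 / 0.24)² = 14.008² = 196.23.
Round up.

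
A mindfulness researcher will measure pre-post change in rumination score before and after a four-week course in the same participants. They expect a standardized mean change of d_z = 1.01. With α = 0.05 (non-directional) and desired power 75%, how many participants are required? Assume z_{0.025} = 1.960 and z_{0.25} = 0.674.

For a paired (one-sample on differences) test: n = ((z_{α/2} + z_β) / d)².
z_{α/2} + z_β = 1.960 + 0.674 = 2.634.
n = (2.634 / 1.01)² = 2.608² = 6.80.
Round up.

n = 7 pairs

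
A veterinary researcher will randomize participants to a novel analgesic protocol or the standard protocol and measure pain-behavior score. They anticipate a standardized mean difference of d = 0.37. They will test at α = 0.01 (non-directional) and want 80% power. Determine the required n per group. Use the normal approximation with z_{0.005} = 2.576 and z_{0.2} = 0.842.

For two independent groups with equal n: n = 2·((z_{α/2} + z_β) / d)².
z_{α/2} + z_β = 2.576 + 0.842 = 3.418.
n = 2 × (3.418 / 0.37)² = 2 × 9.238² = 2 × 85.34 = 170.7.
Round up to the next whole participant.

n = 171 per group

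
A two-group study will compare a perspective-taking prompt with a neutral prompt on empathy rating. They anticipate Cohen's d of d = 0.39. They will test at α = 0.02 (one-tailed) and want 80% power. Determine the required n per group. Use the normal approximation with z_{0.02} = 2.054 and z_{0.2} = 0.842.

For two independent groups with equal n: n = 2·((z_{α} + z_β) / d)².
z_{α} + z_β = 2.054 + 0.842 = 2.896.
n = 2 × (2.896 / 0.39)² = 2 × 7.426² = 2 × 55.14 = 110.3.
Round up to the next whole participant.

n = 111 per group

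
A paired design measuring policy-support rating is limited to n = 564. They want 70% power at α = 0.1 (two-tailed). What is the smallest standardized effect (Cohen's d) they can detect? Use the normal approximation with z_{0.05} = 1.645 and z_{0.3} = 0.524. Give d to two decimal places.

For a single sample (or paired design) of n = 564: d_min = (z_{α/2} + z_β)/√n.
z-sum = 1.645 + 0.524 = 2.169.
d_min = 2.169 / √564 = 2.169 / 23.749 = 0.091.

d_min ≈ 0.09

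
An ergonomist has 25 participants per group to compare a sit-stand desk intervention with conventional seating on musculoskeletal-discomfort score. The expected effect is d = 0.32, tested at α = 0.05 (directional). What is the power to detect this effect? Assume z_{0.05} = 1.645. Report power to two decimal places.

power ≈ 0.30

For two equal groups, power = Φ(d·√(n/2) − z_{α}).
d·√(n/2) = 0.32 × √(25/2) = 0.32 × 3.536 = 1.131.
z_β = 1.131 − 1.645 = -0.514.
Power = Φ(-0.514) = 0.304.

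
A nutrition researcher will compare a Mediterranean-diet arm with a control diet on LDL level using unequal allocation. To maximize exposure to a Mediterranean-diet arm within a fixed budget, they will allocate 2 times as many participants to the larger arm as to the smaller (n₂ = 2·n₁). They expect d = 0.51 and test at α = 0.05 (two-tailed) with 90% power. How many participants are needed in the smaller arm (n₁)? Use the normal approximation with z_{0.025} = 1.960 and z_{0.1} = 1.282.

With allocation ratio k = n₂/n₁ = 2, Var(x̄₁−x̄₂) = σ²(1/n₁ + 1/(k·n₁)) = σ²·(k+1)/(k·n₁).
So n₁ = (1 + 1/k)·((z_{α/2} + z_β)/d)² = 1.500 × (3.242/0.51)².
n₁ = 1.500 × 40.41 = 60.6.
Round up: n₁ = 61, giving n₂ = 2 × 61 = 122.

n₁ = 61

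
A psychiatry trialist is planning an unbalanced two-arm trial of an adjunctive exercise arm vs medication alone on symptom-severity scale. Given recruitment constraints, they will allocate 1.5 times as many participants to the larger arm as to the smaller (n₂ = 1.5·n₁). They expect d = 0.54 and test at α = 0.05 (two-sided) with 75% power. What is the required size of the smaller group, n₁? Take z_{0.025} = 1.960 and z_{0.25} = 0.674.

With allocation ratio k = n₂/n₁ = 1.5, Var(x̄₁−x̄₂) = σ²(1/n₁ + 1/(k·n₁)) = σ²·(k+1)/(k·n₁).
So n₁ = (1 + 1/k)·((z_{α/2} + z_β)/d)² = 1.667 × (2.634/0.54)².
n₁ = 1.667 × 23.79 = 39.7.
Round up: n₁ = 40, giving n₂ = 1.5 × 40 = 60.

n₁ = 40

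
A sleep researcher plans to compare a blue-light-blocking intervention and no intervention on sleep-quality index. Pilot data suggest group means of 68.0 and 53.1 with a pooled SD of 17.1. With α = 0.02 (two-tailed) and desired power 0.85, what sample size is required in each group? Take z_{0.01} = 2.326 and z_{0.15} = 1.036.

Cohen's d = |M₁ − M₂| / SD_pooled = |68.0 − 53.1| / 17.1 = 14.9 / 17.1 = 0.871.
For two independent groups with equal n: n = 2·((z_{α/2} + z_β) / d)².
z_{α/2} + z_β = 2.326 + 1.036 = 3.362.
n = 2 × (3.362 / 0.871)² = 2 × 3.860² = 2 × 14.90 = 29.8.
Round up to the next whole participant.

n = 30 per group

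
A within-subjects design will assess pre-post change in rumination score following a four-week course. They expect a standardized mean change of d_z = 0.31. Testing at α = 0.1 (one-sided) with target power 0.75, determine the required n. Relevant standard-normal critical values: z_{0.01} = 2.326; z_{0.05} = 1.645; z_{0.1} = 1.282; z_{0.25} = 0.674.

For a paired (one-sample on differences) test: n = ((z_{α} + z_β) / d)².
z_{α} + z_β = 1.282 + 0.674 = 1.956.
n = (1.956 / 0.31)² = 6.310² = 39.81.
Round up.

n = 40 pairs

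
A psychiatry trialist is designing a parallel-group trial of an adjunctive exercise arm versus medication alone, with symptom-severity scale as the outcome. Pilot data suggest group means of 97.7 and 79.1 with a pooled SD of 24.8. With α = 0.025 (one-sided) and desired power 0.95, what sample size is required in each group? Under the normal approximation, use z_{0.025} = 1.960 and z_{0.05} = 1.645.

n = 47 per group

Cohen's d = |M₁ − M₂| / SD_pooled = |97.7 − 79.1| / 24.8 = 18.6 / 24.8 = 0.750.
For two independent groups with equal n: n = 2·((z_{α} + z_β) / d)².
z_{α} + z_β = 1.960 + 1.645 = 3.605.
n = 2 × (3.605 / 0.750)² = 2 × 4.807² = 2 × 23.10 = 46.2.
Round up to the next whole participant.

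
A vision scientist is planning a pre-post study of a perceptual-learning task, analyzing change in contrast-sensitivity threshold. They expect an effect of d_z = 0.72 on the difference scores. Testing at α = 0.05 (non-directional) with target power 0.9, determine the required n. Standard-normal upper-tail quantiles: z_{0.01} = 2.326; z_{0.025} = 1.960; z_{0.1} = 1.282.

n = 21 pairs

For a paired (one-sample on differences) test: n = ((z_{α/2} + z_β) / d)².
z_{α/2} + z_β = 1.960 + 1.282 = 3.242.
n = (3.242 / 0.72)² = 4.503² = 20.28.
Round up.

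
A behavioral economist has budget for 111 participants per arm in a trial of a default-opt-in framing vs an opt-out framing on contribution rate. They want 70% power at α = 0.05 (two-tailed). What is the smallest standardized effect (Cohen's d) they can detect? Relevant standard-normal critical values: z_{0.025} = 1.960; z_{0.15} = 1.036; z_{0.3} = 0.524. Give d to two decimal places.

d_min ≈ 0.33

For two independent groups of n = 111 each: d_min = (z_{α/2} + z_β)·√(2/n).
z-sum = 1.960 + 0.524 = 2.484.
d_min = 2.484 × √(2/111) = 2.484 × 0.1342 = 0.333.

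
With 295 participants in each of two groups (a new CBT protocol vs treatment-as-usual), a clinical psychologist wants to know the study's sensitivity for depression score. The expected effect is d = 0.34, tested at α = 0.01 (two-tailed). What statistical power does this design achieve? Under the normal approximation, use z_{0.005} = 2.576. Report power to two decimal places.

For two equal groups, power = Φ(d·√(n/2) − z_{α/2}).
d·√(n/2) = 0.34 × √(295/2) = 0.34 × 12.145 = 4.129.
z_β = 4.129 − 2.576 = 1.553.
Power = Φ(1.553) = 0.940.

power ≈ 0.94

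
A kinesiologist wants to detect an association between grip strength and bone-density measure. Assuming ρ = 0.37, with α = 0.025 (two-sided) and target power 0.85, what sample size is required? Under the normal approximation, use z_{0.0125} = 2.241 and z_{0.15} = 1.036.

n = 75

Fisher's z: C = ½·ln((1+r)/(1−r)) = ½·ln(2.1746) = 0.3884.
n = ((z_{α/2} + z_β)/C)² + 3.
(2.241 + 1.036) / 0.3884 = 3.277 / 0.3884 = 8.437.
n = 8.437² + 3 = 71.19 + 3 = 74.2.
Round up.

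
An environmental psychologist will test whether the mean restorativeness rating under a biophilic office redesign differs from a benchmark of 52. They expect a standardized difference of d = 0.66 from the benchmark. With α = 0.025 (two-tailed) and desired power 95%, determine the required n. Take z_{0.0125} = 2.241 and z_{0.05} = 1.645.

For a one-sample test: n = ((z_{α/2} + z_β) / d)².
z_{α/2} + z_β = 2.241 + 1.645 = 3.886.
n = (3.886 / 0.66)² = 5.888² = 34.67.
Round up.

n = 35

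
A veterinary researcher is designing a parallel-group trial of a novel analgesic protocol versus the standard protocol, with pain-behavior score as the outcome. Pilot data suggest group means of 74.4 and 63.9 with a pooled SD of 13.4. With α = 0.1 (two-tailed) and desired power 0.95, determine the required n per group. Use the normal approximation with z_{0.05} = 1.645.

Cohen's d = |M₁ − M₂| / SD_pooled = |74.4 − 63.9| / 13.4 = 10.5 / 13.4 = 0.784.
For two independent groups with equal n: n = 2·((z_{α/2} + z_β) / d)².
z_{α/2} + z_β = 1.645 + 1.645 = 3.290.
n = 2 × (3.290 / 0.784)² = 2 × 4.196² = 2 × 17.61 = 35.2.
Round up to the next whole participant.

n = 36 per group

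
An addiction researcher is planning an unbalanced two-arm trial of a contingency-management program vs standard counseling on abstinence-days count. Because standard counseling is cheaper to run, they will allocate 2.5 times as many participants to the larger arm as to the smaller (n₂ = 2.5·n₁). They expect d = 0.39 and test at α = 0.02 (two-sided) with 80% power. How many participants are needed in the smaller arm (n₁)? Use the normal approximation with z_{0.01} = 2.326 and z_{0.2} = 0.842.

n₁ = 93

With allocation ratio k = n₂/n₁ = 2.5, Var(x̄₁−x̄₂) = σ²(1/n₁ + 1/(k·n₁)) = σ²·(k+1)/(k·n₁).
So n₁ = (1 + 1/k)·((z_{α/2} + z_β)/d)² = 1.400 × (3.168/0.39)².
n₁ = 1.400 × 65.98 = 92.4.
Round up: n₁ = 93, giving n₂ = ⌈2.5 × 93⌉ = ⌈232.5⌉ = 233.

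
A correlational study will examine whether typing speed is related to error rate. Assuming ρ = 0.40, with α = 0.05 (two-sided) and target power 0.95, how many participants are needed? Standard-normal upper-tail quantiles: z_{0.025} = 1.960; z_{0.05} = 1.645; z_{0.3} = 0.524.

n = 76

Fisher's z: C = ½·ln((1+r)/(1−r)) = ½·ln(2.3333) = 0.4236.
n = ((z_{α/2} + z_β)/C)² + 3.
(1.960 + 1.645) / 0.4236 = 3.605 / 0.4236 = 8.510.
n = 8.510² + 3 = 72.43 + 3 = 75.4.
Round up.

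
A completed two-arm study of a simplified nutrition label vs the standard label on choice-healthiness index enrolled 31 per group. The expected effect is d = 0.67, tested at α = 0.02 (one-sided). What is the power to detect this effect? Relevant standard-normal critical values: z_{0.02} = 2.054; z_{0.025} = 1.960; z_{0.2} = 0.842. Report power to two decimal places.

For two equal groups, power = Φ(d·√(n/2) − z_{α}).
d·√(n/2) = 0.67 × √(31/2) = 0.67 × 3.937 = 2.638.
z_β = 2.638 − 2.054 = 0.584.
Power = Φ(0.584) = 0.720.

power ≈ 0.72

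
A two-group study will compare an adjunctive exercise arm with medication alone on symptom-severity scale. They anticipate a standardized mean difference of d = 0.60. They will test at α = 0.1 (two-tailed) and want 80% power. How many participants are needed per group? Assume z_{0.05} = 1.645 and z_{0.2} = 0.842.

For two independent groups with equal n: n = 2·((z_{α/2} + z_β) / d)².
z_{α/2} + z_β = 1.645 + 0.842 = 2.487.
n = 2 × (2.487 / 0.60)² = 2 × 4.145² = 2 × 17.18 = 34.4.
Round up to the next whole participant.

n = 35 per group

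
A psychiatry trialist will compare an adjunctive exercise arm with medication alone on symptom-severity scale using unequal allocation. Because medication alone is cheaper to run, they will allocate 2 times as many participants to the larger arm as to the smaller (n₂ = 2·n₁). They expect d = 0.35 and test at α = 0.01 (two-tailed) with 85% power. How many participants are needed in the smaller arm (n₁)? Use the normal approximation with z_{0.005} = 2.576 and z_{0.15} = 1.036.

With allocation ratio k = n₂/n₁ = 2, Var(x̄₁−x̄₂) = σ²(1/n₁ + 1/(k·n₁)) = σ²·(k+1)/(k·n₁).
So n₁ = (1 + 1/k)·((z_{α/2} + z_β)/d)² = 1.500 × (3.612/0.35)².
n₁ = 1.500 × 106.50 = 159.8.
Round up: n₁ = 160, giving n₂ = 2 × 160 = 320.

n₁ = 160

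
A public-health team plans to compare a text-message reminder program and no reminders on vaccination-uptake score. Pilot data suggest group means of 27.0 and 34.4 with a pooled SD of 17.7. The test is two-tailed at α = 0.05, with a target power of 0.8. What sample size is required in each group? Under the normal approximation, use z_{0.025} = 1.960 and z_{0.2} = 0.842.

Cohen's d = |M₁ − M₂| / SD_pooled = |27.0 − 34.4| / 17.7 = 7.4 / 17.7 = 0.418.
For two independent groups with equal n: n = 2·((z_{α/2} + z_β) / d)².
z_{α/2} + z_β = 1.960 + 0.842 = 2.802.
n = 2 × (2.802 / 0.418)² = 2 × 6.703² = 2 × 44.93 = 89.9.
Round up to the next whole participant.

n = 90 per group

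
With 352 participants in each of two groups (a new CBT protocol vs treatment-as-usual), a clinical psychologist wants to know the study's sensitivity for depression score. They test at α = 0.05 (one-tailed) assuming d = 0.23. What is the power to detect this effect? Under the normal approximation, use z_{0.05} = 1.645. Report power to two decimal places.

For two equal groups, power = Φ(d·√(n/2) − z_{α}).
d·√(n/2) = 0.23 × √(352/2) = 0.23 × 13.266 = 3.051.
z_β = 3.051 − 1.645 = 1.406.
Power = Φ(1.406) = 0.920.

power ≈ 0.92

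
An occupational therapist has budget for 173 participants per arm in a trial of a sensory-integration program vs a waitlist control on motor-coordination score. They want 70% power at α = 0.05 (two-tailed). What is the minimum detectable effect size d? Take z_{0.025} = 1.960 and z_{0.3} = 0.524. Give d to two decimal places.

d_min ≈ 0.27

For two independent groups of n = 173 each: d_min = (z_{α/2} + z_β)·√(2/n).
z-sum = 1.960 + 0.524 = 2.484.
d_min = 2.484 × √(2/173) = 2.484 × 0.1075 = 0.267.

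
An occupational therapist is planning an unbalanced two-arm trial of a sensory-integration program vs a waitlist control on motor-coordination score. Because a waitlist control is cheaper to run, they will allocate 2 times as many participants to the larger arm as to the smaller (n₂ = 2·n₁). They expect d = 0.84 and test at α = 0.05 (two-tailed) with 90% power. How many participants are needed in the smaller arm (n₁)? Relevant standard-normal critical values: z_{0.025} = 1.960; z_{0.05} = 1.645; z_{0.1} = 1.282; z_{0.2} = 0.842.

With allocation ratio k = n₂/n₁ = 2, Var(x̄₁−x̄₂) = σ²(1/n₁ + 1/(k·n₁)) = σ²·(k+1)/(k·n₁).
So n₁ = (1 + 1/k)·((z_{α/2} + z_β)/d)² = 1.500 × (3.242/0.84)².
n₁ = 1.500 × 14.90 = 22.3.
Round up: n₁ = 23, giving n₂ = 2 × 23 = 46.

n₁ = 23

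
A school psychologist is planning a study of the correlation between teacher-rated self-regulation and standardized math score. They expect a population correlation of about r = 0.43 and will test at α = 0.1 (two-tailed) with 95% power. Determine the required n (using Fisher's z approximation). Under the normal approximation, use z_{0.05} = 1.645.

Fisher's z: C = ½·ln((1+r)/(1−r)) = ½·ln(2.5088) = 0.4599.
n = ((z_{α/2} + z_β)/C)² + 3.
(1.645 + 1.645) / 0.4599 = 3.290 / 0.4599 = 7.154.
n = 7.154² + 3 = 51.18 + 3 = 54.2.
Round up.

n = 55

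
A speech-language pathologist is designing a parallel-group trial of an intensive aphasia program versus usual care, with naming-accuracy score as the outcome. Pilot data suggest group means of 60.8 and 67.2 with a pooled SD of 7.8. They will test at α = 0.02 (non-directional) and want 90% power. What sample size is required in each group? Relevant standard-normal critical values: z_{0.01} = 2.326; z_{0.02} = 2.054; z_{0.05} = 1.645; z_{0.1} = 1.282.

Cohen's d = |M₁ − M₂| / SD_pooled = |60.8 − 67.2| / 7.8 = 6.4 / 7.8 = 0.821.
For two independent groups with equal n: n = 2·((z_{α/2} + z_β) / d)².
z_{α/2} + z_β = 2.326 + 1.282 = 3.608.
n = 2 × (3.608 / 0.821)² = 2 × 4.395² = 2 × 19.31 = 38.6.
Round up to the next whole participant.

n = 39 per group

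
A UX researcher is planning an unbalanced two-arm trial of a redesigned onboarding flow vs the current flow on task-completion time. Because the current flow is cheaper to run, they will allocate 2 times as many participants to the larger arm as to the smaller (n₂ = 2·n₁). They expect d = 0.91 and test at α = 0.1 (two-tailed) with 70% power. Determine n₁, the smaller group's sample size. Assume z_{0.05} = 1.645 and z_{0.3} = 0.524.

With allocation ratio k = n₂/n₁ = 2, Var(x̄₁−x̄₂) = σ²(1/n₁ + 1/(k·n₁)) = σ²·(k+1)/(k·n₁).
So n₁ = (1 + 1/k)·((z_{α/2} + z_β)/d)² = 1.500 × (2.169/0.91)².
n₁ = 1.500 × 5.68 = 8.5.
Round up: n₁ = 9, giving n₂ = 2 × 9 = 18.

n₁ = 9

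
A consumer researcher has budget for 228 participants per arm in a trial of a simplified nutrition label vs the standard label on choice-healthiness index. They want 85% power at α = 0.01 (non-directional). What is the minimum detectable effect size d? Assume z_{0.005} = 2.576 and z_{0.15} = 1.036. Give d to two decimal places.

d_min ≈ 0.34

For two independent groups of n = 228 each: d_min = (z_{α/2} + z_β)·√(2/n).
z-sum = 2.576 + 1.036 = 3.612.
d_min = 3.612 × √(2/228) = 3.612 × 0.0937 = 0.338.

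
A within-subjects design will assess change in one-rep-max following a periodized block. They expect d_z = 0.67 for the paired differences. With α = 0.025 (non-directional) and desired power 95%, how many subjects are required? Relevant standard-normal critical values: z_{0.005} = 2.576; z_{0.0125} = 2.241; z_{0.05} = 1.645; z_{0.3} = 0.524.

For a paired (one-sample on differences) test: n = ((z_{α/2} + z_β) / d)².
z_{α/2} + z_β = 2.241 + 1.645 = 3.886.
n = (3.886 / 0.67)² = 5.800² = 33.64.
Round up.

n = 34 pairs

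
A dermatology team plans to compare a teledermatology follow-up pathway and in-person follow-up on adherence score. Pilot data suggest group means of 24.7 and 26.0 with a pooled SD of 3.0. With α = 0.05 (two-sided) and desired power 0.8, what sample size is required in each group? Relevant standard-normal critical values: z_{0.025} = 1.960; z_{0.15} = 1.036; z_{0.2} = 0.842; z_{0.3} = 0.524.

n = 84 per group

Cohen's d = |M₁ − M₂| / SD_pooled = |24.7 − 26.0| / 3.0 = 1.3 / 3.0 = 0.433.
For two independent groups with equal n: n = 2·((z_{α/2} + z_β) / d)².
z_{α/2} + z_β = 1.960 + 0.842 = 2.802.
n = 2 × (2.802 / 0.433)² = 2 × 6.471² = 2 × 41.88 = 83.8.
Round up to the next whole participant.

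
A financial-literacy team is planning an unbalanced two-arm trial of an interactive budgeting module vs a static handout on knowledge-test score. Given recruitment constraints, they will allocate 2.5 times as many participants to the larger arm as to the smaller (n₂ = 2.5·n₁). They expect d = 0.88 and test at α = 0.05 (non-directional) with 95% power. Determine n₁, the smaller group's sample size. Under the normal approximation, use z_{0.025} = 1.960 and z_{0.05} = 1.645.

n₁ = 24

With allocation ratio k = n₂/n₁ = 2.5, Var(x̄₁−x̄₂) = σ²(1/n₁ + 1/(k·n₁)) = σ²·(k+1)/(k·n₁).
So n₁ = (1 + 1/k)·((z_{α/2} + z_β)/d)² = 1.400 × (3.605/0.88)².
n₁ = 1.400 × 16.78 = 23.5.
Round up: n₁ = 24, giving n₂ = 2.5 × 24 = 60.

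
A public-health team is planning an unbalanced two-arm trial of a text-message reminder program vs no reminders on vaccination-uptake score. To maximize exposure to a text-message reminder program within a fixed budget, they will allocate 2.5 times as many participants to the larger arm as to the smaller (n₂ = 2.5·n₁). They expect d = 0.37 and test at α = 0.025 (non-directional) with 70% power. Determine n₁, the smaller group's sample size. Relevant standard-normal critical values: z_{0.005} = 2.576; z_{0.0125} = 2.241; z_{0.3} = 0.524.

With allocation ratio k = n₂/n₁ = 2.5, Var(x̄₁−x̄₂) = σ²(1/n₁ + 1/(k·n₁)) = σ²·(k+1)/(k·n₁).
So n₁ = (1 + 1/k)·((z_{α/2} + z_β)/d)² = 1.400 × (2.765/0.37)².
n₁ = 1.400 × 55.85 = 78.2.
Round up: n₁ = 79, giving n₂ = ⌈2.5 × 79⌉ = ⌈197.5⌉ = 198.

n₁ = 79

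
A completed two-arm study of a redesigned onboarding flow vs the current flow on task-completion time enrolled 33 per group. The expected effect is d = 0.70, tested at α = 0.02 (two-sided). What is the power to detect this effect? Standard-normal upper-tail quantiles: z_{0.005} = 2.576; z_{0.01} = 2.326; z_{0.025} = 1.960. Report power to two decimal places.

For two equal groups, power = Φ(d·√(n/2) − z_{α/2}).
d·√(n/2) = 0.70 × √(33/2) = 0.70 × 4.062 = 2.843.
z_β = 2.843 − 2.326 = 0.517.
Power = Φ(0.517) = 0.698.

power ≈ 0.70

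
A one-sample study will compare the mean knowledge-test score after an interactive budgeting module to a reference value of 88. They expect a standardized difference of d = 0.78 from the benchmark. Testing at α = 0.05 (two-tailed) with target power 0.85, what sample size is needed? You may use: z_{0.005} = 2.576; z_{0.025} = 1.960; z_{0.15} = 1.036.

n = 15

For a one-sample test: n = ((z_{α/2} + z_β) / d)².
z_{α/2} + z_β = 1.960 + 1.036 = 2.996.
n = (2.996 / 0.78)² = 3.841² = 14.75.
Round up.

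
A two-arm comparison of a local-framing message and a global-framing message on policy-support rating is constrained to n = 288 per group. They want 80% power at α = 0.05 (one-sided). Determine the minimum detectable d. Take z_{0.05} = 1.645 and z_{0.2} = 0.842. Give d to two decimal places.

For two independent groups of n = 288 each: d_min = (z_{α} + z_β)·√(2/n).
z-sum = 1.645 + 0.842 = 2.487.
d_min = 2.487 × √(2/288) = 2.487 × 0.0833 = 0.207.

d_min ≈ 0.21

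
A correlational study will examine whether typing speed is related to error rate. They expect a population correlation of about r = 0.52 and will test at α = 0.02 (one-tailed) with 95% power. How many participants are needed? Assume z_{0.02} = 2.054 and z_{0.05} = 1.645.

n = 45

Fisher's z: C = ½·ln((1+r)/(1−r)) = ½·ln(3.1667) = 0.5763.
n = ((z_{α} + z_β)/C)² + 3.
(2.054 + 1.645) / 0.5763 = 3.699 / 0.5763 = 6.419.
n = 6.419² + 3 = 41.20 + 3 = 44.2.
Round up.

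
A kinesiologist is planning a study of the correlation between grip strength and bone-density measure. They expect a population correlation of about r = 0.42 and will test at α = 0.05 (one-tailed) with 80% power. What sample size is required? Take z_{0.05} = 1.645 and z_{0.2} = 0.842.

Fisher's z: C = ½·ln((1+r)/(1−r)) = ½·ln(2.4483) = 0.4477.
n = ((z_{α} + z_β)/C)² + 3.
(1.645 + 0.842) / 0.4477 = 2.487 / 0.4477 = 5.555.
n = 5.555² + 3 = 30.86 + 3 = 33.9.
Round up.

n = 34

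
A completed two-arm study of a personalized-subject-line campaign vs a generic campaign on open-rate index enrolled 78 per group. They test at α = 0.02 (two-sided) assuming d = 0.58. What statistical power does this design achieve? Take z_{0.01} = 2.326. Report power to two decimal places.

power ≈ 0.90

For two equal groups, power = Φ(d·√(n/2) − z_{α/2}).
d·√(n/2) = 0.58 × √(78/2) = 0.58 × 6.245 = 3.622.
z_β = 3.622 − 2.326 = 1.296.
Power = Φ(1.296) = 0.903.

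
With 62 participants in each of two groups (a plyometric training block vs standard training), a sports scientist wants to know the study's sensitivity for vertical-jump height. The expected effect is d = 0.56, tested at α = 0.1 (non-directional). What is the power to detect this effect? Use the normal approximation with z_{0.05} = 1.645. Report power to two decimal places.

For two equal groups, power = Φ(d·√(n/2) − z_{α/2}).
d·√(n/2) = 0.56 × √(62/2) = 0.56 × 5.568 = 3.118.
z_β = 3.118 − 1.645 = 1.473.
Power = Φ(1.473) = 0.930.

power ≈ 0.93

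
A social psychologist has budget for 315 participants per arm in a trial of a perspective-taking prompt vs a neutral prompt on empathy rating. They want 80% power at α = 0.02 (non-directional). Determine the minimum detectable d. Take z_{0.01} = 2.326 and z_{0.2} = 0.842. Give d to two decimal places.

d_min ≈ 0.25

For two independent groups of n = 315 each: d_min = (z_{α/2} + z_β)·√(2/n).
z-sum = 2.326 + 0.842 = 3.168.
d_min = 3.168 × √(2/315) = 3.168 × 0.0797 = 0.252.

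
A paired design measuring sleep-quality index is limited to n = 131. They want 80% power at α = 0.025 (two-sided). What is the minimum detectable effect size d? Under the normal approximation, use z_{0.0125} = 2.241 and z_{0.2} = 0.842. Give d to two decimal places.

For a single sample (or paired design) of n = 131: d_min = (z_{α/2} + z_β)/√n.
z-sum = 2.241 + 0.842 = 3.083.
d_min = 3.083 / √131 = 3.083 / 11.446 = 0.269.

d_min ≈ 0.27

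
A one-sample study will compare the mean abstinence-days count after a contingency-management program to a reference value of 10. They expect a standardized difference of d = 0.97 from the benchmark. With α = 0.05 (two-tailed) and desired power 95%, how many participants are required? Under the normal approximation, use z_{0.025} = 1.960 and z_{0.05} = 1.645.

For a one-sample test: n = ((z_{α/2} + z_β) / d)².
z_{α/2} + z_β = 1.960 + 1.645 = 3.605.
n = (3.605 / 0.97)² = 3.716² = 13.81.
Round up.

n = 14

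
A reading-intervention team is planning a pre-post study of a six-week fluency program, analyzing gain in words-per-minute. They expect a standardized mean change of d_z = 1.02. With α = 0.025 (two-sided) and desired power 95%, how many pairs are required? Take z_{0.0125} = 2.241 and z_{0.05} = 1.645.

For a paired (one-sample on differences) test: n = ((z_{α/2} + z_β) / d)².
z_{α/2} + z_β = 2.241 + 1.645 = 3.886.
n = (3.886 / 1.02)² = 3.810² = 14.51.
Round up.

n = 15 pairs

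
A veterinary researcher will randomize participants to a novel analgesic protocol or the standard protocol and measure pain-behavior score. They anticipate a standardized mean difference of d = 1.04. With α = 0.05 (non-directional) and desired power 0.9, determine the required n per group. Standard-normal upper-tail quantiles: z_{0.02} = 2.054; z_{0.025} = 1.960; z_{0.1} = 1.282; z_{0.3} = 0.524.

For two independent groups with equal n: n = 2·((z_{α/2} + z_β) / d)².
z_{α/2} + z_β = 1.960 + 1.282 = 3.242.
n = 2 × (3.242 / 1.04)² = 2 × 3.117² = 2 × 9.72 = 19.4.
Round up to the next whole participant.

n = 20 per group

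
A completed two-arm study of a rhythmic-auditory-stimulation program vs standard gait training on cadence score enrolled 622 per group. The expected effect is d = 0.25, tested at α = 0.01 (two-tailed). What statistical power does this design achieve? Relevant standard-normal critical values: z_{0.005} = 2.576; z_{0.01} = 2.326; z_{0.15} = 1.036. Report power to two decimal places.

power ≈ 0.97

For two equal groups, power = Φ(d·√(n/2) − z_{α/2}).
d·√(n/2) = 0.25 × √(622/2) = 0.25 × 17.635 = 4.409.
z_β = 4.409 − 2.576 = 1.833.
Power = Φ(1.833) = 0.967.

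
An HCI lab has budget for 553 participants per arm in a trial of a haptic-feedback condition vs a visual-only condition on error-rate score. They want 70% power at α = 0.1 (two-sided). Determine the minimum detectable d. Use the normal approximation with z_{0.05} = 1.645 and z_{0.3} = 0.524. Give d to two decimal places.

d_min ≈ 0.13

For two independent groups of n = 553 each: d_min = (z_{α/2} + z_β)·√(2/n).
z-sum = 1.645 + 0.524 = 2.169.
d_min = 2.169 × √(2/553) = 2.169 × 0.0601 = 0.130.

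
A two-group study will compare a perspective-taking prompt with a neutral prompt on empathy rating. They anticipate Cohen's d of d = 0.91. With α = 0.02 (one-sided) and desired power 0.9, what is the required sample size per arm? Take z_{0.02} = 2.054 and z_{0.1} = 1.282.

For two independent groups with equal n: n = 2·((z_{α} + z_β) / d)².
z_{α} + z_β = 2.054 + 1.282 = 3.336.
n = 2 × (3.336 / 0.91)² = 2 × 3.666² = 2 × 13.44 = 26.9.
Round up to the next whole participant.

n = 27 per group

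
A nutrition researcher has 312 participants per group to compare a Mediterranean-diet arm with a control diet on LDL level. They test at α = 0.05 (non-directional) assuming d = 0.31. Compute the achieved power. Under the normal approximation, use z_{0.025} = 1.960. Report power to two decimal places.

For two equal groups, power = Φ(d·√(n/2) − z_{α/2}).
d·√(n/2) = 0.31 × √(312/2) = 0.31 × 12.490 = 3.872.
z_β = 3.872 − 1.960 = 1.912.
Power = Φ(1.912) = 0.972.

power ≈ 0.97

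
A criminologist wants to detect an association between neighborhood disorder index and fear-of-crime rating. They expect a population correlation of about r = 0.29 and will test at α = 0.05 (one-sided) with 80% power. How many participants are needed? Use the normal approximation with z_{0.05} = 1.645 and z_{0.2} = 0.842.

Fisher's z: C = ½·ln((1+r)/(1−r)) = ½·ln(1.8169) = 0.2986.
n = ((z_{α} + z_β)/C)² + 3.
(1.645 + 0.842) / 0.2986 = 2.487 / 0.2986 = 8.329.
n = 8.329² + 3 = 69.37 + 3 = 72.4.
Round up.

n = 73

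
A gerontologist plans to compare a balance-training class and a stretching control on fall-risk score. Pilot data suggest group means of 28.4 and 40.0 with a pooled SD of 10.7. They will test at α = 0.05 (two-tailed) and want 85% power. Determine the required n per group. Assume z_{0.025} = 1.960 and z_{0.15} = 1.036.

Cohen's d = |M₁ − M₂| / SD_pooled = |28.4 − 40.0| / 10.7 = 11.6 / 10.7 = 1.084.
For two independent groups with equal n: n = 2·((z_{α/2} + z_β) / d)².
z_{α/2} + z_β = 1.960 + 1.036 = 2.996.
n = 2 × (2.996 / 1.084)² = 2 × 2.764² = 2 × 7.64 = 15.3.
Round up to the next whole participant.

n = 16 per group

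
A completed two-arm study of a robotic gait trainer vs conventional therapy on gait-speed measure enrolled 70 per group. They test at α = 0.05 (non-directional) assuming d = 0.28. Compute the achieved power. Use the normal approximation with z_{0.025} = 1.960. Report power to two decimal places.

For two equal groups, power = Φ(d·√(n/2) − z_{α/2}).
d·√(n/2) = 0.28 × √(70/2) = 0.28 × 5.916 = 1.657.
z_β = 1.657 − 1.960 = -0.303.
Power = Φ(-0.303) = 0.381.

power ≈ 0.38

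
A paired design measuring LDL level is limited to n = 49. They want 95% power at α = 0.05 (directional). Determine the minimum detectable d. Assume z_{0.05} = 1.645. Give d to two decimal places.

For a single sample (or paired design) of n = 49: d_min = (z_{α} + z_β)/√n.
z-sum = 1.645 + 1.645 = 3.290.
d_min = 3.290 / √49 = 3.290 / 7.000 = 0.470.

d_min ≈ 0.47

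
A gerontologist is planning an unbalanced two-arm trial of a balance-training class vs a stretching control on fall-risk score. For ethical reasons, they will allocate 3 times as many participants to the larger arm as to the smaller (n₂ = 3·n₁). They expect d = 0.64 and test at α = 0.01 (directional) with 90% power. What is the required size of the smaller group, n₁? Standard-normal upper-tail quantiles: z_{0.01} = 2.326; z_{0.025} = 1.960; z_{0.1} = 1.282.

With allocation ratio k = n₂/n₁ = 3, Var(x̄₁−x̄₂) = σ²(1/n₁ + 1/(k·n₁)) = σ²·(k+1)/(k·n₁).
So n₁ = (1 + 1/k)·((z_{α} + z_β)/d)² = 1.333 × (3.608/0.64)².
n₁ = 1.333 × 31.78 = 42.4.
Round up: n₁ = 43, giving n₂ = 3 × 43 = 129.

n₁ = 43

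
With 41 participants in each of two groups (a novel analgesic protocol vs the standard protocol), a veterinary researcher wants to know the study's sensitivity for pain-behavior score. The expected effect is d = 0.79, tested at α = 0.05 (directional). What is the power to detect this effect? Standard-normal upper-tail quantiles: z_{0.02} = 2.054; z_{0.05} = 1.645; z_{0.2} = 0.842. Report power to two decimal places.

For two equal groups, power = Φ(d·√(n/2) − z_{α}).
d·√(n/2) = 0.79 × √(41/2) = 0.79 × 4.528 = 3.577.
z_β = 3.577 − 1.645 = 1.932.
Power = Φ(1.932) = 0.973.

power ≈ 0.97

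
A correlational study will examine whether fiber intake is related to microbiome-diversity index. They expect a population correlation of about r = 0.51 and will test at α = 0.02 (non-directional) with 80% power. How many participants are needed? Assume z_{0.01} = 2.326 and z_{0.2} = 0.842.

Fisher's z: C = ½·ln((1+r)/(1−r)) = ½·ln(3.0816) = 0.5627.
n = ((z_{α/2} + z_β)/C)² + 3.
(2.326 + 0.842) / 0.5627 = 3.168 / 0.5627 = 5.630.
n = 5.630² + 3 = 31.70 + 3 = 34.7.
Round up.

n = 35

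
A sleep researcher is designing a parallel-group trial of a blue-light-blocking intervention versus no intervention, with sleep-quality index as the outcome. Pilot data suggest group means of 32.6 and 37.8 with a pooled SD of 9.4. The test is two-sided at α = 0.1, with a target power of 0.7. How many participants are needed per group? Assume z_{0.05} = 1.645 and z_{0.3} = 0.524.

Cohen's d = |M₁ − M₂| / SD_pooled = |32.6 − 37.8| / 9.4 = 5.2 / 9.4 = 0.553.
For two independent groups with equal n: n = 2·((z_{α/2} + z_β) / d)².
z_{α/2} + z_β = 1.645 + 0.524 = 2.169.
n = 2 × (2.169 / 0.553)² = 2 × 3.922² = 2 × 15.38 = 30.8.
Round up to the next whole participant.

n = 31 per group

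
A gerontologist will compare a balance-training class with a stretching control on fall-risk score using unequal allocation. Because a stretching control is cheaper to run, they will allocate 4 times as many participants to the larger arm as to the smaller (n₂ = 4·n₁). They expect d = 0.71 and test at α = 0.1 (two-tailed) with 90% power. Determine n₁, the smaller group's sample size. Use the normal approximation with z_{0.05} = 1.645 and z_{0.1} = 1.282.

With allocation ratio k = n₂/n₁ = 4, Var(x̄₁−x̄₂) = σ²(1/n₁ + 1/(k·n₁)) = σ²·(k+1)/(k·n₁).
So n₁ = (1 + 1/k)·((z_{α/2} + z_β)/d)² = 1.250 × (2.927/0.71)².
n₁ = 1.250 × 17.00 = 21.2.
Round up: n₁ = 22, giving n₂ = 4 × 22 = 88.

n₁ = 22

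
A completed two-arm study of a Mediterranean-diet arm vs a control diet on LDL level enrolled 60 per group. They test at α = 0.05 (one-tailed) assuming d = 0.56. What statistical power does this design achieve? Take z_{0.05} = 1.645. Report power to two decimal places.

power ≈ 0.92

For two equal groups, power = Φ(d·√(n/2) − z_{α}).
d·√(n/2) = 0.56 × √(60/2) = 0.56 × 5.477 = 3.067.
z_β = 3.067 − 1.645 = 1.422.
Power = Φ(1.422) = 0.923.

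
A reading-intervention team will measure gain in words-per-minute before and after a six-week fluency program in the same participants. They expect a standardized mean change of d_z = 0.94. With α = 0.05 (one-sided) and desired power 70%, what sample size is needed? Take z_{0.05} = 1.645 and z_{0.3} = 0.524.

n = 6 pairs

For a paired (one-sample on differences) test: n = ((z_{α} + z_β) / d)².
z_{α} + z_β = 1.645 + 0.524 = 2.169.
n = (2.169 / 0.94)² = 2.307² = 5.32.
Round up.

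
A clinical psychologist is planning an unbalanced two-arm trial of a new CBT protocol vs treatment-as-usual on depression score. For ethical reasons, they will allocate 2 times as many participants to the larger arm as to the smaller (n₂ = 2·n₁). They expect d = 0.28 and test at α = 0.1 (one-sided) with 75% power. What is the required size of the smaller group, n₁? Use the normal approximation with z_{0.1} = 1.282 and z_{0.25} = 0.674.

n₁ = 74

With allocation ratio k = n₂/n₁ = 2, Var(x̄₁−x̄₂) = σ²(1/n₁ + 1/(k·n₁)) = σ²·(k+1)/(k·n₁).
So n₁ = (1 + 1/k)·((z_{α} + z_β)/d)² = 1.500 × (1.956/0.28)².
n₁ = 1.500 × 48.80 = 73.2.
Round up: n₁ = 74, giving n₂ = 2 × 74 = 148.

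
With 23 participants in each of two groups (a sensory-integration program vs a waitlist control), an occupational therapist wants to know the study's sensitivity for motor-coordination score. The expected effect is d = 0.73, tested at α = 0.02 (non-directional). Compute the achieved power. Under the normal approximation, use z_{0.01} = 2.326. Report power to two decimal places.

power ≈ 0.56

For two equal groups, power = Φ(d·√(n/2) − z_{α/2}).
d·√(n/2) = 0.73 × √(23/2) = 0.73 × 3.391 = 2.476.
z_β = 2.476 − 2.326 = 0.150.
Power = Φ(0.150) = 0.559.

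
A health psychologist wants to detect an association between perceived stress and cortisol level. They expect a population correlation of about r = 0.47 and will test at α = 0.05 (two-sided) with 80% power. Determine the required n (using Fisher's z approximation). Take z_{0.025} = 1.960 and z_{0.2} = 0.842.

n = 34

Fisher's z: C = ½·ln((1+r)/(1−r)) = ½·ln(2.7736) = 0.5101.
n = ((z_{α/2} + z_β)/C)² + 3.
(1.960 + 0.842) / 0.5101 = 2.802 / 0.5101 = 5.493.
n = 5.493² + 3 = 30.17 + 3 = 33.2.
Round up.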